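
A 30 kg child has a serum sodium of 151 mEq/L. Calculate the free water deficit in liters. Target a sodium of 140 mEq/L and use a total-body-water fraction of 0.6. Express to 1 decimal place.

1.4 L

TBW = 0.6 · 30 = 18 L
Free water deficit = TBW · (Na/140 − 1)
= 18 · (151/140 − 1)
= 18 · 0.0786
= 1.41 L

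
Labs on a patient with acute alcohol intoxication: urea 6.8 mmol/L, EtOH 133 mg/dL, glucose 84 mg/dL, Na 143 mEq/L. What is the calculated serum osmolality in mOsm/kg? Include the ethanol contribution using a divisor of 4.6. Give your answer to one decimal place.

Calculated osmolality = 2·Na + glucose/18 + urea + ethanol/4.6
= 2·143 + 84/18 + 6.8 + 133/4.6
= 286 + 4.67 + 6.80 + 28.91
= 326.38 mOsm/kg

326.4 mOsm/kg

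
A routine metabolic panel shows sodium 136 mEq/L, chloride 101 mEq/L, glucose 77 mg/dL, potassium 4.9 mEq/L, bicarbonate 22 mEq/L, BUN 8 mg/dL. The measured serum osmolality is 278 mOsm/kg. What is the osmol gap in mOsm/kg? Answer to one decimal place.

Calculated osmolality = 2·Na + glucose/18 + BUN/2.8
= 2·136 + 77/18 + 8/2.8
= 272 + 4.28 + 2.86
= 279.14 mOsm/kg ≈ 279.1 mOsm/kg
Osmolar gap = measured − calculated = 278 − 279.1 = -1.1 mOsm/kg

-1.1 mOsm/kg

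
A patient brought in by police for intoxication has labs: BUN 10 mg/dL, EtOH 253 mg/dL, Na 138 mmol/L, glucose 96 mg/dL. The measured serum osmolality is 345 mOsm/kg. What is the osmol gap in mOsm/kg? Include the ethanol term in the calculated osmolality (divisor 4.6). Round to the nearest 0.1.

Calculated osmolality = 2·Na + glucose/18 + BUN/2.8 + ethanol/4.6
= 2·138 + 96/18 + 10/2.8 + 253/4.6
= 276 + 5.33 + 3.57 + 55
= 339.9 mOsm/kg ≈ 339.9 mOsm/kg
Osmolar gap = measured − calculated = 345 − 339.9 = 5.1 mOsm/kg

5.1 mOsm/kg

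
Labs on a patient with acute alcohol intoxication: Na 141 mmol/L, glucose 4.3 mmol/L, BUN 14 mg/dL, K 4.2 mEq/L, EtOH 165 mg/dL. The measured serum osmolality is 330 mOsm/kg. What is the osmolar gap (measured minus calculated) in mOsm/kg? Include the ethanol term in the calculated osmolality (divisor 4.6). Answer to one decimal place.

Calculated osmolality = 2·Na + glucose + BUN/2.8 + ethanol/4.6
= 2·141 + 4.3 + 14/2.8 + 165/4.6
= 282 + 4.30 + 5 + 35.87
= 327.17 mOsm/kg ≈ 327.2 mOsm/kg
Osmolar gap = measured − calculated = 330 − 327.2 = 2.8 mOsm/kg

2.8 mOsm/kg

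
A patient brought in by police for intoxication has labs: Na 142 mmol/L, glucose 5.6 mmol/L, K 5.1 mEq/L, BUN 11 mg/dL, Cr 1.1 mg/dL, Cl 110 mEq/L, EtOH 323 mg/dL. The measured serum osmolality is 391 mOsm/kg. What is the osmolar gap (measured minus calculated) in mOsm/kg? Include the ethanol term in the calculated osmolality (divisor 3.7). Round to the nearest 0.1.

10.2 mOsm/kg

Calculated osmolality = 2·Na + glucose + BUN/2.8 + ethanol/3.7
= 2·142 + 5.6 + 11/2.8 + 323/3.7
= 284 + 5.60 + 3.93 + 87.30
= 380.83 mOsm/kg ≈ 380.8 mOsm/kg
Osmolar gap = measured − calculated = 391 − 380.8 = 10.2 mOsm/kg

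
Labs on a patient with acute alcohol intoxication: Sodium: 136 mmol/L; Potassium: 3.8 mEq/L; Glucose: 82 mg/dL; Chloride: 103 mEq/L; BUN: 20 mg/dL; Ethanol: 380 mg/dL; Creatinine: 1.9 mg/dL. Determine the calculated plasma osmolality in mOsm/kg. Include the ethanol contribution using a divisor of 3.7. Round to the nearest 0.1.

Calculated osmolality = 2·Na + glucose/18 + BUN/2.8 + ethanol/3.7
= 2·136 + 82/18 + 20/2.8 + 380/3.7
= 272 + 4.56 + 7.14 + 102.70
= 386.4 mOsm/kg

386.4 mOsm/kg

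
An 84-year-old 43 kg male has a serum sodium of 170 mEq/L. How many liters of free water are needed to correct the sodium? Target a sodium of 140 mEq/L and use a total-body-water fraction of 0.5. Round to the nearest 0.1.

TBW = 0.5 · 43 = 21.5 L
Free water deficit = TBW · (Na/140 − 1)
= 21.5 · (170/140 − 1)
= 21.5 · 0.2143
= 4.61 L

4.6 L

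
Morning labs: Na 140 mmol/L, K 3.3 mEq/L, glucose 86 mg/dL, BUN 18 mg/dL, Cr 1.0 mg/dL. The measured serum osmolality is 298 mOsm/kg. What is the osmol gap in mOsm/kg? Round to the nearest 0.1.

6.8 mOsm/kg

Calculated osmolality = 2·Na + glucose/18 + BUN/2.8
= 2·140 + 86/18 + 18/2.8
= 280 + 4.78 + 6.43
= 291.21 mOsm/kg ≈ 291.2 mOsm/kg
Osmolar gap = measured − calculated = 298 − 291.2 = 6.8 mOsm/kg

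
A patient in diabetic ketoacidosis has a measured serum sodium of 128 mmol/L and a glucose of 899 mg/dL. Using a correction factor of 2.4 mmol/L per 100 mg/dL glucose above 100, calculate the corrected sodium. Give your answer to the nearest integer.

Corrected Na = measured Na + 2.4 · (glucose − 100)/100
= 128 + 2.4 · (899 − 100)/100
= 128 + 19.2
= 147.2 mmol/L

147 mmol/L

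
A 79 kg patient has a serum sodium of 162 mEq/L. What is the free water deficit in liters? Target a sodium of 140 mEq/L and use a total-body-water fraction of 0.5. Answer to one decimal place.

6.2 L

TBW = 0.5 · 79 = 39.5 L
Free water deficit = TBW · (Na/140 − 1)
= 39.5 · (162/140 − 1)
= 39.5 · 0.1571
= 6.21 L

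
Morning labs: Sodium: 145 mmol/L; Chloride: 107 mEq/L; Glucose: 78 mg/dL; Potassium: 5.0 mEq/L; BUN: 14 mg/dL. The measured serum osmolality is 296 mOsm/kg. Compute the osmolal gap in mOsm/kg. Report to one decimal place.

-3.3 mOsm/kg

Calculated osmolality = 2·Na + glucose/18 + BUN/2.8
= 2·145 + 78/18 + 14/2.8
= 290 + 4.33 + 5
= 299.33 mOsm/kg ≈ 299.3 mOsm/kg
Osmolar gap = measured − calculated = 296 − 299.3 = -3.3 mOsm/kg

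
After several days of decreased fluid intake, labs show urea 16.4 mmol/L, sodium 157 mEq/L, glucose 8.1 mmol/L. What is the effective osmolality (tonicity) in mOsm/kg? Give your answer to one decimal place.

Effective osmolality excludes urea (freely permeant across cell membranes):
2·Na + glucose
= 2·157 + 8.1
= 314 + 8.1
= 322.1 mOsm/kg

322.1 mOsm/kg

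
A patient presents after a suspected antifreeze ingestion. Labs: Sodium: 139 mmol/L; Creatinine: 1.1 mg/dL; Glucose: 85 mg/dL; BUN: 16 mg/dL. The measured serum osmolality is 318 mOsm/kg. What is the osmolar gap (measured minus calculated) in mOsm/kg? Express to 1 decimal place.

29.6 mOsm/kg

Calculated osmolality = 2·Na + glucose/18 + BUN/2.8
= 2·139 + 85/18 + 16/2.8
= 278 + 4.72 + 5.71
= 288.43 mOsm/kg ≈ 288.4 mOsm/kg
Osmolar gap = measured − calculated = 318 − 288.4 = 29.6 mOsm/kg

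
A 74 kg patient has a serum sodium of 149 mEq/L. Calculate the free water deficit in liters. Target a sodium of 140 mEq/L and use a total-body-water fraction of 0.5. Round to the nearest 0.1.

2.4 L

TBW = 0.5 · 74 = 37 L
Free water deficit = TBW · (Na/140 − 1)
= 37 · (149/140 − 1)
= 37 · 0.0643
= 2.38 L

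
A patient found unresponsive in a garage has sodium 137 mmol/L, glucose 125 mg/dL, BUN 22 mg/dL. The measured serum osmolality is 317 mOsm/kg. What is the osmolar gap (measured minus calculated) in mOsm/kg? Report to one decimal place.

28.2 mOsm/kg

Calculated osmolality = 2·Na + glucose/18 + BUN/2.8
= 2·137 + 125/18 + 22/2.8
= 274 + 6.94 + 7.86
= 288.8 mOsm/kg ≈ 288.8 mOsm/kg
Osmolar gap = measured − calculated = 317 − 288.8 = 28.2 mOsm/kg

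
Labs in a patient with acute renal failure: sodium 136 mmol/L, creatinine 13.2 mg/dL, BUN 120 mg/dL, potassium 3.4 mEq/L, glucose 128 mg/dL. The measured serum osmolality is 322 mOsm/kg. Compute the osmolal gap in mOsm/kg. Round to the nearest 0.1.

Calculated osmolality = 2·Na + glucose/18 + BUN/2.8
= 2·136 + 128/18 + 120/2.8
= 272 + 7.11 + 42.86
= 321.97 mOsm/kg ≈ 322.0 mOsm/kg
Osmolar gap = measured − calculated = 322 − 322.0 = 0.0 mOsm/kg

0.0 mOsm/kg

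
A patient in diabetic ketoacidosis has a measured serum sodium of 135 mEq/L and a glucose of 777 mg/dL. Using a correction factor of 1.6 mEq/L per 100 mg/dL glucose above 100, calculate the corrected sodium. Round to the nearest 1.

146 mEq/L

Corrected Na = measured Na + 1.6 · (glucose − 100)/100
= 135 + 1.6 · (777 − 100)/100
= 135 + 10.8
= 145.8 mEq/L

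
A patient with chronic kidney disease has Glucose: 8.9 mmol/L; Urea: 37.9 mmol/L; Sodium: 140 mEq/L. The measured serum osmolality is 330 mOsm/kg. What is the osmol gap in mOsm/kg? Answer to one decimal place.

3.2 mOsm/kg

Calculated osmolality = 2·Na + glucose + urea
= 2·140 + 8.9 + 37.9
= 280 + 8.90 + 37.90
= 326.8 mOsm/kg ≈ 326.8 mOsm/kg
Osmolar gap = measured − calculated = 330 − 326.8 = 3.2 mOsm/kg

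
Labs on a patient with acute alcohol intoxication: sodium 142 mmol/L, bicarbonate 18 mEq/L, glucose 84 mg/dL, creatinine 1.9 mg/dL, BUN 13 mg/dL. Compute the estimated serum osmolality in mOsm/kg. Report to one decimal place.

Calculated osmolality = 2·Na + glucose/18 + BUN/2.8
= 2·142 + 84/18 + 13/2.8
= 284 + 4.67 + 4.64
= 293.31 mOsm/kg

293.3 mOsm/kg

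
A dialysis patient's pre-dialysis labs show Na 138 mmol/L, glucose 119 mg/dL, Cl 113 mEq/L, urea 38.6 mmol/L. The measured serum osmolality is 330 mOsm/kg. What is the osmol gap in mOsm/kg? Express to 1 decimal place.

8.8 mOsm/kg

Calculated osmolality = 2·Na + glucose/18 + urea
= 2·138 + 119/18 + 38.6
= 276 + 6.61 + 38.60
= 321.21 mOsm/kg ≈ 321.2 mOsm/kg
Osmolar gap = measured − calculated = 330 − 321.2 = 8.8 mOsm/kg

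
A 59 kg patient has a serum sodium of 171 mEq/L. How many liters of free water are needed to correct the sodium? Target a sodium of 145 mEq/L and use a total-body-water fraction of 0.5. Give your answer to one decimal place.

TBW = 0.5 · 59 = 29.5 L
Free water deficit = TBW · (Na/145 − 1)
= 29.5 · (171/145 − 1)
= 29.5 · 0.1793
= 5.29 L

5.3 L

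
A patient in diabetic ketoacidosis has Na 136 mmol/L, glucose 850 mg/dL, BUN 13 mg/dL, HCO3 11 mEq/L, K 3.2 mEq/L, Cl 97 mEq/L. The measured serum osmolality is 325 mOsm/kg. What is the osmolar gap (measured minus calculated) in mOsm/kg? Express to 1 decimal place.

1.1 mOsm/kg

Calculated osmolality = 2·Na + glucose/18 + BUN/2.8
= 2·136 + 850/18 + 13/2.8
= 272 + 47.22 + 4.64
= 323.86 mOsm/kg ≈ 323.9 mOsm/kg
Osmolar gap = measured − calculated = 325 − 323.9 = 1.1 mOsm/kg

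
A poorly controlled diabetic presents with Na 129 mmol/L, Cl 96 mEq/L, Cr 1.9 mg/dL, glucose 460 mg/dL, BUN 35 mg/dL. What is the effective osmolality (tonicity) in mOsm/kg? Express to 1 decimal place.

283.6 mOsm/kg

Effective osmolality excludes urea (freely permeant across cell membranes):
2·Na + glucose/18
= 2·129 + 460/18
= 258 + 25.56
= 283.56 mOsm/kg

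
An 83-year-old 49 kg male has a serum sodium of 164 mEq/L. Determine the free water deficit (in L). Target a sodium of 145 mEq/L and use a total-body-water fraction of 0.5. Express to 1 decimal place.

3.2 L

TBW = 0.5 · 49 = 24.5 L
Free water deficit = TBW · (Na/145 − 1)
= 24.5 · (164/145 − 1)
= 24.5 · 0.131
= 3.21 L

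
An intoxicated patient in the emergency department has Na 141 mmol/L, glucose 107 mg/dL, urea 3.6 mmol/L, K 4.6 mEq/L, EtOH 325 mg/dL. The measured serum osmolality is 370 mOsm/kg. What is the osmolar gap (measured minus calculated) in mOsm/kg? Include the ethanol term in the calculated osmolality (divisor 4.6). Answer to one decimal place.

7.8 mOsm/kg

Calculated osmolality = 2·Na + glucose/18 + urea + ethanol/4.6
= 2·141 + 107/18 + 3.6 + 325/4.6
= 282 + 5.94 + 3.60 + 70.65
= 362.19 mOsm/kg ≈ 362.2 mOsm/kg
Osmolar gap = measured − calculated = 370 − 362.2 = 7.8 mOsm/kg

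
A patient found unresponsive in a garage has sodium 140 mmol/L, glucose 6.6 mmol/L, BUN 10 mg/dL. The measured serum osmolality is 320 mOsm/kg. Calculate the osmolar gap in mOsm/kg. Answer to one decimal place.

Calculated osmolality = 2·Na + glucose + BUN/2.8
= 2·140 + 6.6 + 10/2.8
= 280 + 6.60 + 3.57
= 290.17 mOsm/kg ≈ 290.2 mOsm/kg
Osmolar gap = measured − calculated = 320 − 290.2 = 29.8 mOsm/kg

29.8 mOsm/kg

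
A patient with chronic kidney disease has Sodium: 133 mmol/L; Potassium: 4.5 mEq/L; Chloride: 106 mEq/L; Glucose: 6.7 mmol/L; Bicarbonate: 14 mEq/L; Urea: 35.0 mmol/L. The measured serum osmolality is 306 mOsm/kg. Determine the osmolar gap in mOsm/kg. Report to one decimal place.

Calculated osmolality = 2·Na + glucose + urea
= 2·133 + 6.7 + 35
= 266 + 6.70 + 35
= 307.7 mOsm/kg ≈ 307.7 mOsm/kg
Osmolar gap = measured − calculated = 306 − 307.7 = -1.7 mOsm/kg

-1.7 mOsm/kg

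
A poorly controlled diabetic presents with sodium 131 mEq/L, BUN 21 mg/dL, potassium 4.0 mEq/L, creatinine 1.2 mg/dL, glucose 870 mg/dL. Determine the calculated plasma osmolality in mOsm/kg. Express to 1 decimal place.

Calculated osmolality = 2·Na + glucose/18 + BUN/2.8
= 2·131 + 870/18 + 21/2.8
= 262 + 48.33 + 7.50
= 317.83 mOsm/kg

317.8 mOsm/kg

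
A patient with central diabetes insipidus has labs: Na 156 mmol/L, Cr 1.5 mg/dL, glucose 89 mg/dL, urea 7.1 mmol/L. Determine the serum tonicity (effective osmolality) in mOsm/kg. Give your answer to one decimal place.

316.9 mOsm/kg

Effective osmolality excludes urea (freely permeant across cell membranes):
2·Na + glucose/18
= 2·156 + 89/18
= 312 + 4.94
= 316.94 mOsm/kg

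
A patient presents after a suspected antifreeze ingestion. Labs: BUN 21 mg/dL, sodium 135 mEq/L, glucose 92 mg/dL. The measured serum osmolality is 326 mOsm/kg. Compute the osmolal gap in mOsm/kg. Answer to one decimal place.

43.4 mOsm/kg

Calculated osmolality = 2·Na + glucose/18 + BUN/2.8
= 2·135 + 92/18 + 21/2.8
= 270 + 5.11 + 7.50
= 282.61 mOsm/kg ≈ 282.6 mOsm/kg
Osmolar gap = measured − calculated = 326 − 282.6 = 43.4 mOsm/kg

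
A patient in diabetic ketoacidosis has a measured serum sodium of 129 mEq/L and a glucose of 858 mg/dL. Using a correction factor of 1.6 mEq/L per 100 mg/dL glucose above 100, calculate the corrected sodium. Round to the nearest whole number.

141 mEq/L

Corrected Na = measured Na + 1.6 · (glucose − 100)/100
= 129 + 1.6 · (858 − 100)/100
= 129 + 12.1
= 141.1 mEq/L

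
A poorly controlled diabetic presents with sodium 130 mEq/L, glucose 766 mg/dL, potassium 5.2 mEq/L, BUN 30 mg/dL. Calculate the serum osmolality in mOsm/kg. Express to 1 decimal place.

313.3 mOsm/kg

Calculated osmolality = 2·Na + glucose/18 + BUN/2.8
= 2·130 + 766/18 + 30/2.8
= 260 + 42.56 + 10.71
= 313.27 mOsm/kg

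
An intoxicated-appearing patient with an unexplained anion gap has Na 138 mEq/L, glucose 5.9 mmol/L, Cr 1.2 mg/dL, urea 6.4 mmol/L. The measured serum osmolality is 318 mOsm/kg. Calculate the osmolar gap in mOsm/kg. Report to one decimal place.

29.7 mOsm/kg

Calculated osmolality = 2·Na + glucose + urea
= 2·138 + 5.9 + 6.4
= 276 + 5.90 + 6.40
= 288.3 mOsm/kg ≈ 288.3 mOsm/kg
Osmolar gap = measured − calculated = 318 − 288.3 = 29.7 mOsm/kg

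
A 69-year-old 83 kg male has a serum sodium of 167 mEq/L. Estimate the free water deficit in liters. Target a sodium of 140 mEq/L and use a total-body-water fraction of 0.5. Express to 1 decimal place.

8.0 L

TBW = 0.5 · 83 = 41.5 L
Free water deficit = TBW · (Na/140 − 1)
= 41.5 · (167/140 − 1)
= 41.5 · 0.1929
= 8.01 L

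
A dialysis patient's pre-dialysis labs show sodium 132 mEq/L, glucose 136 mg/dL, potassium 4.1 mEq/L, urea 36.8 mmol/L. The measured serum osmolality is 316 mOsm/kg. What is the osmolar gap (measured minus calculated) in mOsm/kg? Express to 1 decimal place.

Calculated osmolality = 2·Na + glucose/18 + urea
= 2·132 + 136/18 + 36.8
= 264 + 7.56 + 36.80
= 308.36 mOsm/kg ≈ 308.4 mOsm/kg
Osmolar gap = measured − calculated = 316 − 308.4 = 7.6 mOsm/kg

7.6 mOsm/kg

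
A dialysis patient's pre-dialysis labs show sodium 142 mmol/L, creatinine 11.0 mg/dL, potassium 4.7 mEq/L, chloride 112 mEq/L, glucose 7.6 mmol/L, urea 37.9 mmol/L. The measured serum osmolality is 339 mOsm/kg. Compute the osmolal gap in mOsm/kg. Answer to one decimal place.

9.5 mOsm/kg

Calculated osmolality = 2·Na + glucose + urea
= 2·142 + 7.6 + 37.9
= 284 + 7.60 + 37.90
= 329.5 mOsm/kg ≈ 329.5 mOsm/kg
Osmolar gap = measured − calculated = 339 − 329.5 = 9.5 mOsm/kg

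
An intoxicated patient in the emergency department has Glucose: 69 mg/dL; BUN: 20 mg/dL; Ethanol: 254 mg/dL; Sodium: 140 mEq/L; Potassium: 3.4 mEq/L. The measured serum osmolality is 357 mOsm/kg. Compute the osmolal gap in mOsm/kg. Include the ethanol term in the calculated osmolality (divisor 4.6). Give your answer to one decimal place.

Calculated osmolality = 2·Na + glucose/18 + BUN/2.8 + ethanol/4.6
= 2·140 + 69/18 + 20/2.8 + 254/4.6
= 280 + 3.83 + 7.14 + 55.22
= 346.19 mOsm/kg ≈ 346.2 mOsm/kg
Osmolar gap = measured − calculated = 357 − 346.2 = 10.8 mOsm/kg

10.8 mOsm/kg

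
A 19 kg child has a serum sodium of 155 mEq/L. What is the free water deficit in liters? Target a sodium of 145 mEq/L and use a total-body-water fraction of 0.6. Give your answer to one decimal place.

TBW = 0.6 · 19 = 11.4 L
Free water deficit = TBW · (Na/145 − 1)
= 11.4 · (155/145 − 1)
= 11.4 · 0.069
= 0.79 L

0.8 L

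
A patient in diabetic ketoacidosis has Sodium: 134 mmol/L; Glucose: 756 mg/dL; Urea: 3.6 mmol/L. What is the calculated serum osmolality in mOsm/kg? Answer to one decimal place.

313.6 mOsm/kg

Calculated osmolality = 2·Na + glucose/18 + urea
= 2·134 + 756/18 + 3.6
= 268 + 42 + 3.60
= 313.6 mOsm/kg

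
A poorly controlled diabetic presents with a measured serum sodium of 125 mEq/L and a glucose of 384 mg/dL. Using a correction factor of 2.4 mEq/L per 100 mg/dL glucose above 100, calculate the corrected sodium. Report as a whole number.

Corrected Na = measured Na + 2.4 · (glucose − 100)/100
= 125 + 2.4 · (384 − 100)/100
= 125 + 6.8
= 131.8 mEq/L

132 mEq/L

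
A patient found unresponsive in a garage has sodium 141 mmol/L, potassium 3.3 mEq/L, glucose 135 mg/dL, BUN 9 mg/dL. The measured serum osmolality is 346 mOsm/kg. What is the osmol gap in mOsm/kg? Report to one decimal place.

Calculated osmolality = 2·Na + glucose/18 + BUN/2.8
= 2·141 + 135/18 + 9/2.8
= 282 + 7.50 + 3.21
= 292.71 mOsm/kg ≈ 292.7 mOsm/kg
Osmolar gap = measured − calculated = 346 − 292.7 = 53.3 mOsm/kg

53.3 mOsm/kg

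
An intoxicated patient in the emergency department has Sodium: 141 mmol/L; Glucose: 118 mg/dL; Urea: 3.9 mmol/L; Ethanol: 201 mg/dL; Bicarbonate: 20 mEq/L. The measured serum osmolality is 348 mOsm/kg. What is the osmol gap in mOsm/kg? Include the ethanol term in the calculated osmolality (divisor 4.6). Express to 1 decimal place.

11.8 mOsm/kg

Calculated osmolality = 2·Na + glucose/18 + urea + ethanol/4.6
= 2·141 + 118/18 + 3.9 + 201/4.6
= 282 + 6.56 + 3.90 + 43.70
= 336.16 mOsm/kg ≈ 336.2 mOsm/kg
Osmolar gap = measured − calculated = 348 − 336.2 = 11.8 mOsm/kg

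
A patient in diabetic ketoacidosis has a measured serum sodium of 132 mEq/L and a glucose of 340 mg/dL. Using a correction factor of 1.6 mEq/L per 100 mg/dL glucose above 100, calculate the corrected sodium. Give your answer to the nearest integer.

Corrected Na = measured Na + 1.6 · (glucose − 100)/100
= 132 + 1.6 · (340 − 100)/100
= 132 + 3.8
= 135.8 mEq/L

136 mEq/L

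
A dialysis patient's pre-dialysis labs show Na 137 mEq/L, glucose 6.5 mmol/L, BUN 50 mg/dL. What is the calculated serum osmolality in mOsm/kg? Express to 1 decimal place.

298.4 mOsm/kg

Calculated osmolality = 2·Na + glucose + BUN/2.8
= 2·137 + 6.5 + 50/2.8
= 274 + 6.50 + 17.86
= 298.36 mOsm/kg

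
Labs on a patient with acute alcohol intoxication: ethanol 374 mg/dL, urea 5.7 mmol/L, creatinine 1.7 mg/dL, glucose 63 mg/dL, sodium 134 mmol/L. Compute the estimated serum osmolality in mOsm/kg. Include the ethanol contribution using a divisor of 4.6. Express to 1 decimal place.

358.5 mOsm/kg

Calculated osmolality = 2·Na + glucose/18 + urea + ethanol/4.6
= 2·134 + 63/18 + 5.7 + 374/4.6
= 268 + 3.50 + 5.70 + 81.30
= 358.5 mOsm/kg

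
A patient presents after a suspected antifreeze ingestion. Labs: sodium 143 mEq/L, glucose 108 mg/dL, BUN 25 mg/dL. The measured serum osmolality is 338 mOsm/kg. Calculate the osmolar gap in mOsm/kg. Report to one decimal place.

37.1 mOsm/kg

Calculated osmolality = 2·Na + glucose/18 + BUN/2.8
= 2·143 + 108/18 + 25/2.8
= 286 + 6 + 8.93
= 300.93 mOsm/kg ≈ 300.9 mOsm/kg
Osmolar gap = measured − calculated = 338 − 300.9 = 37.1 mOsm/kg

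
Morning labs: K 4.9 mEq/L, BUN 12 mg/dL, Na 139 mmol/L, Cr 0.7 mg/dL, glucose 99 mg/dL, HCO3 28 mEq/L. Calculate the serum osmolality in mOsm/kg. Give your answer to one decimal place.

Calculated osmolality = 2·Na + glucose/18 + BUN/2.8
= 2·139 + 99/18 + 12/2.8
= 278 + 5.50 + 4.29
= 287.79 mOsm/kg

287.8 mOsm/kg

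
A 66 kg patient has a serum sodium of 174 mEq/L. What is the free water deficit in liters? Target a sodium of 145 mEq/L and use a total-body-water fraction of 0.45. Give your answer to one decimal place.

5.9 L

TBW = 0.45 · 66 = 29.7 L
Free water deficit = TBW · (Na/145 − 1)
= 29.7 · (174/145 − 1)
= 29.7 · 0.2
= 5.94 L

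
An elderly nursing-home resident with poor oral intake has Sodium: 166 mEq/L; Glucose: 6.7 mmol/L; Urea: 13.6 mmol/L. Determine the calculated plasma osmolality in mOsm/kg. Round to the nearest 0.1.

Calculated osmolality = 2·Na + glucose + urea
= 2·166 + 6.7 + 13.6
= 332 + 6.70 + 13.60
= 352.3 mOsm/kg

352.3 mOsm/kg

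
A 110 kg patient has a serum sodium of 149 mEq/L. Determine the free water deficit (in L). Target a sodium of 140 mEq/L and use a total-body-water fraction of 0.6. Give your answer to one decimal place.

4.2 L

TBW = 0.6 · 110 = 66 L
Free water deficit = TBW · (Na/140 − 1)
= 66 · (149/140 − 1)
= 66 · 0.0643
= 4.24 L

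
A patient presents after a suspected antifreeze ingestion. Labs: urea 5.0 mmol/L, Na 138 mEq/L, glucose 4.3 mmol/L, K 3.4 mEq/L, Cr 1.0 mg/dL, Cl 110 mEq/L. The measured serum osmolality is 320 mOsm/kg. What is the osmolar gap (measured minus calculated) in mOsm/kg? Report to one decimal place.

34.7 mOsm/kg

Calculated osmolality = 2·Na + glucose + urea
= 2·138 + 4.3 + 5
= 276 + 4.30 + 5
= 285.3 mOsm/kg ≈ 285.3 mOsm/kg
Osmolar gap = measured − calculated = 320 − 285.3 = 34.7 mOsm/kg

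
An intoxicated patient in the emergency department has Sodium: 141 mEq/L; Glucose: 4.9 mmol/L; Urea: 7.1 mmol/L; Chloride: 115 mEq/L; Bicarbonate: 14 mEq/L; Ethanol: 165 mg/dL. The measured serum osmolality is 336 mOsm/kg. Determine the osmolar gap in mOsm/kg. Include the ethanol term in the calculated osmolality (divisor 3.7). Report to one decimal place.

Calculated osmolality = 2·Na + glucose + urea + ethanol/3.7
= 2·141 + 4.9 + 7.1 + 165/3.7
= 282 + 4.90 + 7.10 + 44.59
= 338.59 mOsm/kg ≈ 338.6 mOsm/kg
Osmolar gap = measured − calculated = 336 − 338.6 = -2.6 mOsm/kg

-2.6 mOsm/kg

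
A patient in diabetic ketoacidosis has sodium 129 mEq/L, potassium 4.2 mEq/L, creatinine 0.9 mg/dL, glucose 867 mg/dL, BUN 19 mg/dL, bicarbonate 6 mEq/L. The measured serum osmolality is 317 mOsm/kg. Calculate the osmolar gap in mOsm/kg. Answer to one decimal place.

Calculated osmolality = 2·Na + glucose/18 + BUN/2.8
= 2·129 + 867/18 + 19/2.8
= 258 + 48.17 + 6.79
= 312.96 mOsm/kg ≈ 313.0 mOsm/kg
Osmolar gap = measured − calculated = 317 − 313.0 = 4.0 mOsm/kg

4.0 mOsm/kg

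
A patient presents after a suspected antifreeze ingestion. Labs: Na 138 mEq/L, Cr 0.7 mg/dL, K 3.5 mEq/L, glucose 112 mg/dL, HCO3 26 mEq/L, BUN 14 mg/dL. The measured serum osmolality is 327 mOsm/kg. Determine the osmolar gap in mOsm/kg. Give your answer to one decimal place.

39.8 mOsm/kg

Calculated osmolality = 2·Na + glucose/18 + BUN/2.8
= 2·138 + 112/18 + 14/2.8
= 276 + 6.22 + 5
= 287.22 mOsm/kg ≈ 287.2 mOsm/kg
Osmolar gap = measured − calculated = 327 − 287.2 = 39.8 mOsm/kg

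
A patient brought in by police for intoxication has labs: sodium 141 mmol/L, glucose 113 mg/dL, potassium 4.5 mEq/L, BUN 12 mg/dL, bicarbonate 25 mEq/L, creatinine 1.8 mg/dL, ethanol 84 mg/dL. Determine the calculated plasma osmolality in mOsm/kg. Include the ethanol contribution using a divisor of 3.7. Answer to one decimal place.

Calculated osmolality = 2·Na + glucose/18 + BUN/2.8 + ethanol/3.7
= 2·141 + 113/18 + 12/2.8 + 84/3.7
= 282 + 6.28 + 4.29 + 22.70
= 315.27 mOsm/kg

315.3 mOsm/kg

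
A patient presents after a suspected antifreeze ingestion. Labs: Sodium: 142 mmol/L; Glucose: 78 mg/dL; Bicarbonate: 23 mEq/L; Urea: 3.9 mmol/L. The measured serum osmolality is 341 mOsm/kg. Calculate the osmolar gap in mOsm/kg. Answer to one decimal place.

Calculated osmolality = 2·Na + glucose/18 + urea
= 2·142 + 78/18 + 3.9
= 284 + 4.33 + 3.90
= 292.23 mOsm/kg ≈ 292.2 mOsm/kg
Osmolar gap = measured − calculated = 341 − 292.2 = 48.8 mOsm/kg

48.8 mOsm/kg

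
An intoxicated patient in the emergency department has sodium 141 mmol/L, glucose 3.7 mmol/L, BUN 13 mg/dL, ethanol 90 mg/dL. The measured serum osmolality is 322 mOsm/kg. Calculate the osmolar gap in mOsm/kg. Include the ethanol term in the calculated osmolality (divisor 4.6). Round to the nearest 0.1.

Calculated osmolality = 2·Na + glucose + BUN/2.8 + ethanol/4.6
= 2·141 + 3.7 + 13/2.8 + 90/4.6
= 282 + 3.70 + 4.64 + 19.57
= 309.91 mOsm/kg ≈ 309.9 mOsm/kg
Osmolar gap = measured − calculated = 322 − 309.9 = 12.1 mOsm/kg

12.1 mOsm/kg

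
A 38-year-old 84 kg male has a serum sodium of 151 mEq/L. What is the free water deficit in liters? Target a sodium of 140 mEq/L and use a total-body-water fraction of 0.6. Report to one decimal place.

4.0 L

TBW = 0.6 · 84 = 50.4 L
Free water deficit = TBW · (Na/140 − 1)
= 50.4 · (151/140 − 1)
= 50.4 · 0.0786
= 3.96 L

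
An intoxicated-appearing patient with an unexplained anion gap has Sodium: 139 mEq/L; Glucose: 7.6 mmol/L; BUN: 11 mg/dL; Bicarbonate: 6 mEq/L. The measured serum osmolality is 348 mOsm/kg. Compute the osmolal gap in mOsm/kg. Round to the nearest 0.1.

58.5 mOsm/kg

Calculated osmolality = 2·Na + glucose + BUN/2.8
= 2·139 + 7.6 + 11/2.8
= 278 + 7.60 + 3.93
= 289.53 mOsm/kg ≈ 289.5 mOsm/kg
Osmolar gap = measured − calculated = 348 − 289.5 = 58.5 mOsm/kg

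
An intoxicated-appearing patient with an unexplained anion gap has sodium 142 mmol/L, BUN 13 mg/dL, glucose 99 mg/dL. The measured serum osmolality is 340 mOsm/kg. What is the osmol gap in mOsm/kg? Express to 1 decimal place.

Calculated osmolality = 2·Na + glucose/18 + BUN/2.8
= 2·142 + 99/18 + 13/2.8
= 284 + 5.50 + 4.64
= 294.14 mOsm/kg ≈ 294.1 mOsm/kg
Osmolar gap = measured − calculated = 340 − 294.1 = 45.9 mOsm/kg

45.9 mOsm/kg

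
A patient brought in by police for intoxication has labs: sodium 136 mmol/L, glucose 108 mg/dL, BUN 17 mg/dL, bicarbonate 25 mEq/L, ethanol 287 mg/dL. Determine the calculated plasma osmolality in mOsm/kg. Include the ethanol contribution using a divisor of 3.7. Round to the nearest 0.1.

361.6 mOsm/kg

Calculated osmolality = 2·Na + glucose/18 + BUN/2.8 + ethanol/3.7
= 2·136 + 108/18 + 17/2.8 + 287/3.7
= 272 + 6 + 6.07 + 77.57
= 361.64 mOsm/kg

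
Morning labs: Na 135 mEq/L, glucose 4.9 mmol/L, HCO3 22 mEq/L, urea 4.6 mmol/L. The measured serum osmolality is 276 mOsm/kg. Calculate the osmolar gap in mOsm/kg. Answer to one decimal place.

Calculated osmolality = 2·Na + glucose + urea
= 2·135 + 4.9 + 4.6
= 270 + 4.90 + 4.60
= 279.5 mOsm/kg ≈ 279.5 mOsm/kg
Osmolar gap = measured − calculated = 276 − 279.5 = -3.5 mOsm/kg

-3.5 mOsm/kg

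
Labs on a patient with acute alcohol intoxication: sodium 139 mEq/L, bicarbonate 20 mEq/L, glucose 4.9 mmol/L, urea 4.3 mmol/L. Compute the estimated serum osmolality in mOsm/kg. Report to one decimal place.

287.2 mOsm/kg

Calculated osmolality = 2·Na + glucose + urea
= 2·139 + 4.9 + 4.3
= 278 + 4.90 + 4.30
= 287.2 mOsm/kg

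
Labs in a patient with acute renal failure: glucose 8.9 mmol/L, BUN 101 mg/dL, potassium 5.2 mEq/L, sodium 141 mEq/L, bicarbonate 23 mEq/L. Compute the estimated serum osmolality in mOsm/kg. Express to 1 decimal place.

327.0 mOsm/kg

Calculated osmolality = 2·Na + glucose + BUN/2.8
= 2·141 + 8.9 + 101/2.8
= 282 + 8.90 + 36.07
= 326.97 mOsm/kg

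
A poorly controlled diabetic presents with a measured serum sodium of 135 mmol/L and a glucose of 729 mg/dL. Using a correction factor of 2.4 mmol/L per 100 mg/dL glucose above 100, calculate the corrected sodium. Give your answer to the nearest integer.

150 mmol/L

Corrected Na = measured Na + 2.4 · (glucose − 100)/100
= 135 + 2.4 · (729 − 100)/100
= 135 + 15.1
= 150.1 mmol/L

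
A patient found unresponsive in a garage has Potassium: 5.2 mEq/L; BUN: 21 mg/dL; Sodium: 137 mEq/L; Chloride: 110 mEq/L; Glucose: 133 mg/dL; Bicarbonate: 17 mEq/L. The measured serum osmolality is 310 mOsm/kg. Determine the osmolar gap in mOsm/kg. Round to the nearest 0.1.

Calculated osmolality = 2·Na + glucose/18 + BUN/2.8
= 2·137 + 133/18 + 21/2.8
= 274 + 7.39 + 7.50
= 288.89 mOsm/kg ≈ 288.9 mOsm/kg
Osmolar gap = measured − calculated = 310 − 288.9 = 21.1 mOsm/kg

21.1 mOsm/kg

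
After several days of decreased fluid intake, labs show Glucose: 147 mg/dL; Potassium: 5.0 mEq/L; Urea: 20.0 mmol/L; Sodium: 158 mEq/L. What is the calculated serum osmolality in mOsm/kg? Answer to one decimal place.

344.2 mOsm/kg

Calculated osmolality = 2·Na + glucose/18 + urea
= 2·158 + 147/18 + 20
= 316 + 8.17 + 20
= 344.17 mOsm/kg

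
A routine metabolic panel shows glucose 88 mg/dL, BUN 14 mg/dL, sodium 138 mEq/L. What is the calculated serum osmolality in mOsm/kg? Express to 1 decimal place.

Calculated osmolality = 2·Na + glucose/18 + BUN/2.8
= 2·138 + 88/18 + 14/2.8
= 276 + 4.89 + 5
= 285.89 mOsm/kg

285.9 mOsm/kg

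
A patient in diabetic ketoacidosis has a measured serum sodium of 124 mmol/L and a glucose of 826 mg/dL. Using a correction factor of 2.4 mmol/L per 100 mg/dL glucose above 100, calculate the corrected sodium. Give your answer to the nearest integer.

Corrected Na = measured Na + 2.4 · (glucose − 100)/100
= 124 + 2.4 · (826 − 100)/100
= 124 + 17.4
= 141.4 mmol/L

141 mmol/L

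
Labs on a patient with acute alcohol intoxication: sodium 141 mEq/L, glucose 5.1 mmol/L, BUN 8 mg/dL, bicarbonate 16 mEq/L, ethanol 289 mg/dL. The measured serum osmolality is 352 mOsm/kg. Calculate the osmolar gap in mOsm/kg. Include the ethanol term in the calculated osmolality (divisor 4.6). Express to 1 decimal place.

-0.8 mOsm/kg

Calculated osmolality = 2·Na + glucose + BUN/2.8 + ethanol/4.6
= 2·141 + 5.1 + 8/2.8 + 289/4.6
= 282 + 5.10 + 2.86 + 62.83
= 352.79 mOsm/kg ≈ 352.8 mOsm/kg
Osmolar gap = measured − calculated = 352 − 352.8 = -0.8 mOsm/kg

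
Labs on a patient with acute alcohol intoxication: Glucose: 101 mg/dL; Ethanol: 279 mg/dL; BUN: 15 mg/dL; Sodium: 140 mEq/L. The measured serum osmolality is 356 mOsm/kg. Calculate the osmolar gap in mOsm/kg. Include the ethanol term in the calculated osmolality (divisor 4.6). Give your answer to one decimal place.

Calculated osmolality = 2·Na + glucose/18 + BUN/2.8 + ethanol/4.6
= 2·140 + 101/18 + 15/2.8 + 279/4.6
= 280 + 5.61 + 5.36 + 60.65
= 351.62 mOsm/kg ≈ 351.6 mOsm/kg
Osmolar gap = measured − calculated = 356 − 351.6 = 4.4 mOsm/kg

4.4 mOsm/kg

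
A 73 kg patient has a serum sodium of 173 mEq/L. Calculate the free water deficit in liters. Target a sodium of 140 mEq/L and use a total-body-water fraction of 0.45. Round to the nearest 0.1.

7.7 L

TBW = 0.45 · 73 = 32.85 L
Free water deficit = TBW · (Na/140 − 1)
= 32.85 · (173/140 − 1)
= 32.85 · 0.2357
= 7.74 L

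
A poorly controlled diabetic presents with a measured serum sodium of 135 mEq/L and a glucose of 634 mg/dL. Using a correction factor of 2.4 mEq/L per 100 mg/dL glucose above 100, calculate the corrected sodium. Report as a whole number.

Corrected Na = measured Na + 2.4 · (glucose − 100)/100
= 135 + 2.4 · (634 − 100)/100
= 135 + 12.8
= 147.8 mEq/L

148 mEq/L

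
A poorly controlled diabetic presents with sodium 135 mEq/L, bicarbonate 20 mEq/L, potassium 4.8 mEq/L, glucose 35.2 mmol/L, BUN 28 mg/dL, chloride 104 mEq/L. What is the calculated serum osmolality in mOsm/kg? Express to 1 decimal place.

315.2 mOsm/kg

Calculated osmolality = 2·Na + glucose + BUN/2.8
= 2·135 + 35.2 + 28/2.8
= 270 + 35.20 + 10
= 315.2 mOsm/kg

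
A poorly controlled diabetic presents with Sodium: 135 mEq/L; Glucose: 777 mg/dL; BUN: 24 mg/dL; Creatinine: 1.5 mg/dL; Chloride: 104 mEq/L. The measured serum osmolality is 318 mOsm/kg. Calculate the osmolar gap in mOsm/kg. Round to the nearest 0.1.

Calculated osmolality = 2·Na + glucose/18 + BUN/2.8
= 2·135 + 777/18 + 24/2.8
= 270 + 43.17 + 8.57
= 321.74 mOsm/kg ≈ 321.7 mOsm/kg
Osmolar gap = measured − calculated = 318 − 321.7 = -3.7 mOsm/kg

-3.7 mOsm/kg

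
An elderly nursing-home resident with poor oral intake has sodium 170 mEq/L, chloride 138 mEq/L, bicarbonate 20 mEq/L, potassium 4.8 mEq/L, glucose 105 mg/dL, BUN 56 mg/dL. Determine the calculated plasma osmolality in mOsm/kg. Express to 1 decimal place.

Calculated osmolality = 2·Na + glucose/18 + BUN/2.8
= 2·170 + 105/18 + 56/2.8
= 340 + 5.83 + 20
= 365.83 mOsm/kg

365.8 mOsm/kg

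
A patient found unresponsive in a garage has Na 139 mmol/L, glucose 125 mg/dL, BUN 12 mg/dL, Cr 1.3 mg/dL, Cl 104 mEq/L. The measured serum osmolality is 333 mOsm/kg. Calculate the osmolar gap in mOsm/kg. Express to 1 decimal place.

Calculated osmolality = 2·Na + glucose/18 + BUN/2.8
= 2·139 + 125/18 + 12/2.8
= 278 + 6.94 + 4.29
= 289.23 mOsm/kg ≈ 289.2 mOsm/kg
Osmolar gap = measured − calculated = 333 − 289.2 = 43.8 mOsm/kg

43.8 mOsm/kg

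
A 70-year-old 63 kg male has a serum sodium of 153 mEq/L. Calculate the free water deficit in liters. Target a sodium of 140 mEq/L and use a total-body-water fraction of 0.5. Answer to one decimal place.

TBW = 0.5 · 63 = 31.5 L
Free water deficit = TBW · (Na/140 − 1)
= 31.5 · (153/140 − 1)
= 31.5 · 0.0929
= 2.93 L

2.9 L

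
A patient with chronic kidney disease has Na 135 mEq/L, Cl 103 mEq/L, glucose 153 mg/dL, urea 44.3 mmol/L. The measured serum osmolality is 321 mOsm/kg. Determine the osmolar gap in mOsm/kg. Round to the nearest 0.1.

Calculated osmolality = 2·Na + glucose/18 + urea
= 2·135 + 153/18 + 44.3
= 270 + 8.50 + 44.30
= 322.8 mOsm/kg ≈ 322.8 mOsm/kg
Osmolar gap = measured − calculated = 321 − 322.8 = -1.8 mOsm/kg

-1.8 mOsm/kg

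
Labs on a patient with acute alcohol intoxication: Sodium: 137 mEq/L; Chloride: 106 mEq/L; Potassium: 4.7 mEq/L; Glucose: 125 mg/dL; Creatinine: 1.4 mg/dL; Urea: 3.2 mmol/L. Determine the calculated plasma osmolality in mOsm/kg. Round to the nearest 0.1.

Calculated osmolality = 2·Na + glucose/18 + urea
= 2·137 + 125/18 + 3.2
= 274 + 6.94 + 3.20
= 284.14 mOsm/kg

284.1 mOsm/kg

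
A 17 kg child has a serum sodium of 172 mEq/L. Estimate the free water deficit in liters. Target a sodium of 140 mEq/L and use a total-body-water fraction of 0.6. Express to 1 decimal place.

TBW = 0.6 · 17 = 10.2 L
Free water deficit = TBW · (Na/140 − 1)
= 10.2 · (172/140 − 1)
= 10.2 · 0.2286
= 2.33 L

2.3 L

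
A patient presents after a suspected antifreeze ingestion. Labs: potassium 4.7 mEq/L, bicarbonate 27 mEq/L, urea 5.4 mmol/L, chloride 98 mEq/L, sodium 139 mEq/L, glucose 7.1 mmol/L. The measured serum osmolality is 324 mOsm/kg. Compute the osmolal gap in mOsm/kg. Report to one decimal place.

Calculated osmolality = 2·Na + glucose + urea
= 2·139 + 7.1 + 5.4
= 278 + 7.10 + 5.40
= 290.5 mOsm/kg ≈ 290.5 mOsm/kg
Osmolar gap = measured − calculated = 324 − 290.5 = 33.5 mOsm/kg

33.5 mOsm/kg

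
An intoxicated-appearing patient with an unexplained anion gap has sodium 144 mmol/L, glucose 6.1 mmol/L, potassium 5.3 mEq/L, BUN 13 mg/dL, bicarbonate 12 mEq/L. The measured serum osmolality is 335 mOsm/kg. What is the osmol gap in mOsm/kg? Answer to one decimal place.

Calculated osmolality = 2·Na + glucose + BUN/2.8
= 2·144 + 6.1 + 13/2.8
= 288 + 6.10 + 4.64
= 298.74 mOsm/kg ≈ 298.7 mOsm/kg
Osmolar gap = measured − calculated = 335 − 298.7 = 36.3 mOsm/kg

36.3 mOsm/kg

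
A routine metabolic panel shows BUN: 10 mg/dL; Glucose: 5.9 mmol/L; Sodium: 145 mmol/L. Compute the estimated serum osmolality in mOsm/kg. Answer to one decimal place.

299.5 mOsm/kg

Calculated osmolality = 2·Na + glucose + BUN/2.8
= 2·145 + 5.9 + 10/2.8
= 290 + 5.90 + 3.57
= 299.47 mOsm/kg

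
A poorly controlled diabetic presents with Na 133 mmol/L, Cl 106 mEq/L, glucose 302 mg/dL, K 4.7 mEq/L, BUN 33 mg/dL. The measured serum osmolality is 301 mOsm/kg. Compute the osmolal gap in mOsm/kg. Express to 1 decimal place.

Calculated osmolality = 2·Na + glucose/18 + BUN/2.8
= 2·133 + 302/18 + 33/2.8
= 266 + 16.78 + 11.79
= 294.57 mOsm/kg ≈ 294.6 mOsm/kg
Osmolar gap = measured − calculated = 301 − 294.6 = 6.4 mOsm/kg

6.4 mOsm/kg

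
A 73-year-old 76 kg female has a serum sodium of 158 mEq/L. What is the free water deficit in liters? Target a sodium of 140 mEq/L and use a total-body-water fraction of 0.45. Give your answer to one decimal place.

TBW = 0.45 · 76 = 34.2 L
Free water deficit = TBW · (Na/140 − 1)
= 34.2 · (158/140 − 1)
= 34.2 · 0.1286
= 4.4 L

4.4 L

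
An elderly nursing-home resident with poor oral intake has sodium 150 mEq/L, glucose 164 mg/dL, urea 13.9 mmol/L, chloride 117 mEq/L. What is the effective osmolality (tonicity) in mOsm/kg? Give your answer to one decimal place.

309.1 mOsm/kg

Effective osmolality excludes urea (freely permeant across cell membranes):
2·Na + glucose/18
= 2·150 + 164/18
= 300 + 9.11
= 309.11 mOsm/kg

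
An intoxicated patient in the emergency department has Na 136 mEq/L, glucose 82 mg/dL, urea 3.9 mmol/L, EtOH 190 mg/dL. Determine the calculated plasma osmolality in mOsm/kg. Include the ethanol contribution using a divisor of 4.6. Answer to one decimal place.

Calculated osmolality = 2·Na + glucose/18 + urea + ethanol/4.6
= 2·136 + 82/18 + 3.9 + 190/4.6
= 272 + 4.56 + 3.90 + 41.30
= 321.76 mOsm/kg

321.8 mOsm/kg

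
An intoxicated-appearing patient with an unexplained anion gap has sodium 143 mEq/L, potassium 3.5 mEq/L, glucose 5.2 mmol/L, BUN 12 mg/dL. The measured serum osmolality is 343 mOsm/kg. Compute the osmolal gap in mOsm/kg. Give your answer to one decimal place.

47.5 mOsm/kg

Calculated osmolality = 2·Na + glucose + BUN/2.8
= 2·143 + 5.2 + 12/2.8
= 286 + 5.20 + 4.29
= 295.49 mOsm/kg ≈ 295.5 mOsm/kg
Osmolar gap = measured − calculated = 343 − 295.5 = 47.5 mOsm/kg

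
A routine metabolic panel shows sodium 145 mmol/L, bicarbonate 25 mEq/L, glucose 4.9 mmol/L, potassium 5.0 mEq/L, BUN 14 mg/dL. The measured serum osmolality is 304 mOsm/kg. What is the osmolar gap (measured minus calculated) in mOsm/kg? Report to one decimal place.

4.1 mOsm/kg

Calculated osmolality = 2·Na + glucose + BUN/2.8
= 2·145 + 4.9 + 14/2.8
= 290 + 4.90 + 5
= 299.9 mOsm/kg ≈ 299.9 mOsm/kg
Osmolar gap = measured − calculated = 304 − 299.9 = 4.1 mOsm/kg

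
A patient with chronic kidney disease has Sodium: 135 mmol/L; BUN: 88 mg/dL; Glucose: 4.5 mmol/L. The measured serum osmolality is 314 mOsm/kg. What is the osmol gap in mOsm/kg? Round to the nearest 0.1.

Calculated osmolality = 2·Na + glucose + BUN/2.8
= 2·135 + 4.5 + 88/2.8
= 270 + 4.50 + 31.43
= 305.93 mOsm/kg ≈ 305.9 mOsm/kg
Osmolar gap = measured − calculated = 314 − 305.9 = 8.1 mOsm/kg

8.1 mOsm/kg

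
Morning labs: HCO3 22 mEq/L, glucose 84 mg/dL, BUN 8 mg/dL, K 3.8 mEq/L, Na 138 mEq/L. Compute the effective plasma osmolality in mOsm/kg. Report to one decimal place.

Effective osmolality excludes urea (freely permeant across cell membranes):
2·Na + glucose/18
= 2·138 + 84/18
= 276 + 4.67
= 280.67 mOsm/kg

280.7 mOsm/kg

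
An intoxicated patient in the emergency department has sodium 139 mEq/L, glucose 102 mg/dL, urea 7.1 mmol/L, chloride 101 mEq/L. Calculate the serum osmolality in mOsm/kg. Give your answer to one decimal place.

Calculated osmolality = 2·Na + glucose/18 + urea
= 2·139 + 102/18 + 7.1
= 278 + 5.67 + 7.10
= 290.77 mOsm/kg

290.8 mOsm/kg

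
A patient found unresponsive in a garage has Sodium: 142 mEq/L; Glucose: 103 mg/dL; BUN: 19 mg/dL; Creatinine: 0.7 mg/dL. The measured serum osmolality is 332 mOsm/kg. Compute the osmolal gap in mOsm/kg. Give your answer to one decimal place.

Calculated osmolality = 2·Na + glucose/18 + BUN/2.8
= 2·142 + 103/18 + 19/2.8
= 284 + 5.72 + 6.79
= 296.51 mOsm/kg ≈ 296.5 mOsm/kg
Osmolar gap = measured − calculated = 332 − 296.5 = 35.5 mOsm/kg

35.5 mOsm/kg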